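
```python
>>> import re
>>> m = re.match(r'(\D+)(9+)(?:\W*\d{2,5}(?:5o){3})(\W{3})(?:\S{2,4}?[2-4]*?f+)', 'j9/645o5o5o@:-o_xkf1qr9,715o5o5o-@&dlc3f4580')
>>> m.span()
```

(0, 19)

This matches one or more of a non-digit (captured); then one or more of a literal '9' (captured); then zero or more of a non-word character, then 2 to 5 of a digit, then the literal '5o' repeated 3 times (non-capturing group); then exactly 3 of a non-word character (captured); then 2 to 4 of a non-whitespace character (lazy), then zero or more of a character in [2-4] (lazy), then one or more of the literal 'f' (non-capturing group).
`re.match` won't scan ahead — the pattern has to work from the very first character.
The match spans [0:19] → 'j9/645o5o5o@:-o_xkf'.
Captured: group 1 = 'j', group 2 = '9', group 3 = '@:-'.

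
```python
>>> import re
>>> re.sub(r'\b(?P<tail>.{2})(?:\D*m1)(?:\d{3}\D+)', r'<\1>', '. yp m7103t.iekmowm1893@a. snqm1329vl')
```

'. yp m7103t<.i>1329vl'

This matches a word boundary (`\b`, zero-width); then exactly 2 of any character (captured as 'tail'); then zero or more of a non-digit, then the literal 'm1' (non-capturing group); then exactly 3 of a digit, then one or more of a non-digit (non-capturing group).
`\1` in the replacement pulls in group 1's text for each match.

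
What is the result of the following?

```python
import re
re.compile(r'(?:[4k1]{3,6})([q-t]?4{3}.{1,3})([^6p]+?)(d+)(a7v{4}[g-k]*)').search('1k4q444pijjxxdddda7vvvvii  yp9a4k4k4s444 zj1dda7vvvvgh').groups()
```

Pattern: 3 to 6 of one of [4k1] (non-capturing group); then optionally a character in [q-t], then exactly 3 of a literal '4', then 1 to 3 of any character (captured); then one or more of any character except [6p] (lazy) (captured); then one or more of a literal 'd' (captured); then the literal 'a7', then exactly 4 of the literal 'v', then zero or more of a character in [g-k] (captured).
With the lazy modifier that quantifier settles for the fewest repetitions that let the rest of the pattern succeed (the atoms after it are unaffected and can still be greedy).
`re.search` scans for the first position where the pattern succeeds.
The match spans [0:25] → '1k4q444pijjxxdddda7vvvvii'.
Captured: group 1 = 'q444pij', group 2 = 'jxx', group 3 = 'dddd', group 4 = 'a7vvvvii'.

('q444pij', 'jxx', 'dddd', 'a7vvvvii')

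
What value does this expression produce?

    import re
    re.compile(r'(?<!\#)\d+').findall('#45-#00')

['5', '0']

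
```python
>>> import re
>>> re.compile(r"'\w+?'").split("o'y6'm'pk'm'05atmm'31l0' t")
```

['o', 'm', 'm', "31l0' t"]

Matches to split on: at [1:5] → "'y6'"; at [6:10] → "'pk'"; at [11:19] → "'05atmm'".
The string is cut at each match, leaving 4 pieces.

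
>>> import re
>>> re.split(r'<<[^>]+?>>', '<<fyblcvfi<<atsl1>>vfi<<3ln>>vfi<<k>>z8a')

['', 'vfi', 'vfi', 'z8a']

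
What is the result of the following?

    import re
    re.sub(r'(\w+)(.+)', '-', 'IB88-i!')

'-'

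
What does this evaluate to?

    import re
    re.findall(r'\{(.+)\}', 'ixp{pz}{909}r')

['pz}{909']

`findall` collects group 1 from the one match (1 total).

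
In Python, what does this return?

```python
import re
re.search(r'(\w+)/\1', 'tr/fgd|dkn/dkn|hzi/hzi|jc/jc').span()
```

(7, 14)

The backreference `\1` re-matches whatever the first group consumed, character for character.
The match spans [7:14] → 'dkn/dkn'.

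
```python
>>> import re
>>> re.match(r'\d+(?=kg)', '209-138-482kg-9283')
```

None

Lookahead/lookbehind check context without consuming it, so the matched span excludes the asserted characters.
With `match`, the pattern is implicitly anchored at the beginning.
Here the pattern fails at index 0, so the call returns None.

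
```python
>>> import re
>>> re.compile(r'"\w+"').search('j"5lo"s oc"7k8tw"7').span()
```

Unlike `match`, `search` isn't anchored — it looks for the pattern anywhere in the string.
The match spans [1:6] → '"5lo"'.

(1, 6)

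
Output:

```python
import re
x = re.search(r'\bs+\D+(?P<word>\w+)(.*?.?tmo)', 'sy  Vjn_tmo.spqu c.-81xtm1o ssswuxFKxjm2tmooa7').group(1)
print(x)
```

81xtm1o

The match spans [0:43] → 'sy  Vjn_tmo.spqu c.-81xtm1o ssswuxFKxjm2tmo'.
Captured: group 1 = '81xtm1o', group 2 = ' ssswuxFKxjm2tmo'.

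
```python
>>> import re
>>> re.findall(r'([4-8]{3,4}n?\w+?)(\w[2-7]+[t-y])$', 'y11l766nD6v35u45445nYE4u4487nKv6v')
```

[('766nD6v35u45445nYE4u4487nK', 'v6v')]

2 groups means the one result is a tuple of 2 captured strings — 1 here.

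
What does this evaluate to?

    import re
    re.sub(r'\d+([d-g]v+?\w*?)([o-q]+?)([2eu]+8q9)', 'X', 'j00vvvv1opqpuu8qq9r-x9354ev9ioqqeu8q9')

This matches one or more of a digit; then a character in [d-g], then one or more of a literal 'v' (lazy), then zero or more of a word character (lazy) (captured); then one or more of a character in [o-q] (lazy) (captured); then one or more of one of [2eu], then the literal '8q9' (captured).
Matches: at [21:37] → '9354ev9ioqqeu8q9'.
`sub` substitutes 'X' at each match site.

'j00vvvv1opqpuu8qq9r-xX'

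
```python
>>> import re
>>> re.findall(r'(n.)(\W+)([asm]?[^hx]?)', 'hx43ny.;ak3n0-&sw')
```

Multiple groups make `findall` return tuples — one 3-tuple for each match.

[('ny', '.;', 'ak'), ('n0', '-&', 'sw')]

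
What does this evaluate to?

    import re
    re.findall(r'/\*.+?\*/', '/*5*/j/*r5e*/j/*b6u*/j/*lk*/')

['/*5*/', '/*r5e*/', '/*b6u*/', '/*lk*/']

Because the quantifier is non-greedy, it stops expanding at the earliest point where the rest of the pattern can succeed.
Since nothing is captured, `findall` lists the 4 matched substrings directly.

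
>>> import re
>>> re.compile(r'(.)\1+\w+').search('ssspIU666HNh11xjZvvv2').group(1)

The match spans [0:21] → 'ssspIU666HNh11xjZvvv2'.
Captured: group 1 = 's'.

's'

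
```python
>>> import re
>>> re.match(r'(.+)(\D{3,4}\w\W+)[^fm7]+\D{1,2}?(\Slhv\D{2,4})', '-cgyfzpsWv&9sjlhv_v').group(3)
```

'jlhv_v'

The pattern matches one or more of any character (captured); then 3 to 4 of a non-digit, then a word character, then one or more of a non-word character (captured); then one or more of any character except [fm7]; then 1 to 2 of a non-digit (lazy); then a non-whitespace character, then the literal 'lhv', then 2 to 4 of a non-digit (captured).
`re.match` only tries the pattern at the start of the string.
The match spans [0:19] → '-cgyfzpsWv&9sjlhv_v'.
Captured: group 1 = '-cgyfz', group 2 = 'psWv&', group 3 = 'jlhv_v'.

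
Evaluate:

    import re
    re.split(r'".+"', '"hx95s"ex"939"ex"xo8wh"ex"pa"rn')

['', 'rn']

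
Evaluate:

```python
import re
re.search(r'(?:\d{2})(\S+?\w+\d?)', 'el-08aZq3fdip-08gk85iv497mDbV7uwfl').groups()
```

This matches exactly 2 of a digit (non-capturing group); then one or more of a non-whitespace character (lazy), then one or more of a word character, then optionally a digit (captured).
A `+?`/`*?`/`{m,n}?` starts at its minimum and grows only as far as needed for what follows to match.
Unlike `match`, `search` isn't anchored — it looks for the pattern anywhere in the string.
The match spans [3:13] → '08aZq3fdip'.
Captured: group 1 = 'aZq3fdip'.

('aZq3fdip',)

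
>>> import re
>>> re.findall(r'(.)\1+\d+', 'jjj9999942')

`\1` is not a pattern — it's the concrete string captured by group 1, re-applied verbatim.
Scanning left to right: at [0:10] match 'jjj9999942', group 1 = 'j'.
Because there's exactly one group, `findall` drops the full match and keeps group 1 from the one hit.

['j']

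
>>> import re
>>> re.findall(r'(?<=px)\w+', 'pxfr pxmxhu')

['fr', 'mxhu']

Lookahead/lookbehind check context without consuming it, so the matched span excludes the asserted characters.
With no groups in the pattern, `findall` gives back each whole match — 2 here.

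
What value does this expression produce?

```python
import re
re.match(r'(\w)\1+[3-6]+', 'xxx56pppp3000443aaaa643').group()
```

After group 1 captures some text, `\1` only succeeds where that same text appears again.
With `match`, the pattern is implicitly anchored at the beginning.
The match spans [0:5] → 'xxx56'.
Captured: group 1 = 'x'.

'xxx56'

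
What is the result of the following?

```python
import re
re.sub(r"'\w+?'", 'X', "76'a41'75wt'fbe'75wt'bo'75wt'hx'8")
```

Matches: at [2:7] → "'a41'"; at [11:16] → "'fbe'"; at [20:24] → "'bo'"; at [28:32] → "'hx'".
Each match is replaced by 'X'.

'76X75wtX75wtX75wtX8'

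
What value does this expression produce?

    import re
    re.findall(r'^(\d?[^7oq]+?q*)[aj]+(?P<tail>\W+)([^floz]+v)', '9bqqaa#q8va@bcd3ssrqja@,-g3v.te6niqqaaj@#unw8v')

[('9bqq', '#', 'q8va@bcd3ssrqja@,-g3v.te6niqqaaj@#unw8v')]

The pattern matches anchored at the start of the string; then optionally a digit, then one or more of any character except [7oq] (lazy), then zero or more of a literal 'q' (captured); then one or more of one of [aj]; then one or more of a non-word character (captured as 'tail'); then one or more of any character except [floz], then a literal 'v' (captured).
Matches: at [0:46] match '9bqqaa#q8va@bcd3ssrqja@,-g3v.te6niqqaaj@#unw8v', groups = ('9bqq', '#', 'q8va@bcd3ssrqja@,-g3v.te6niqqaaj@#unw8v').
3 groups means the one result is a tuple of 3 captured strings — 1 here.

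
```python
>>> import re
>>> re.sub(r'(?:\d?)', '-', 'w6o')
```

This matches optionally a digit (non-capturing group).
Each match is replaced by '-'.

'-w--o-'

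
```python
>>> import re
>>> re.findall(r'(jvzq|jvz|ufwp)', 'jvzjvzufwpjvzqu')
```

['jvz', 'jvz', 'ufwp', 'jvzq']

`|` is ordered: at each position the engine commits to the first alternative that works.
Scanning left to right: at [0:3] match 'jvz', group 1 = 'jvz'; at [3:6] match 'jvz', group 1 = 'jvz'; at [6:10] match 'ufwp', group 1 = 'ufwp'; at [10:14] match 'jvzq', group 1 = 'jvzq'.
One capturing group, so `findall` returns just the captured substring from each match — 4 in all.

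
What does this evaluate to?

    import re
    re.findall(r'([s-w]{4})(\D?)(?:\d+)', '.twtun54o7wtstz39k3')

[('twtu', 'n'), ('wtst', 'z')]

This matches exactly 4 of a character in [s-w] (captured); then optionally a non-digit (captured); then one or more of a digit (non-capturing group).
Walking the string: at [1:8] match 'twtun54', groups = ('twtu', 'n'); at [10:17] match 'wtstz39', groups = ('wtst', 'z').
Multiple groups make `findall` return tuples — one 2-tuple for each match.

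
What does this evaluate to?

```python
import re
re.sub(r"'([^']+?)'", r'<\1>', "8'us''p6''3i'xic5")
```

Matches: at [1:5] → "'us'"; at [5:9] → "'p6'"; at [9:13] → "'3i'".
Each match is replaced using the text its own group 1 captured.

'8<us><p6><3i>xic5'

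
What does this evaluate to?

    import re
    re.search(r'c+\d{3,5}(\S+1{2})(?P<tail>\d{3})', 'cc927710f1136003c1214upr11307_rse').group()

'cc927710f1136003c1214upr11307'

The pattern matches one or more of a literal 'c', then 3 to 5 of a digit; then one or more of a non-whitespace character, then exactly 2 of the literal '1' (captured); then exactly 3 of a digit (captured as 'tail').
Unlike `match`, `search` isn't anchored — it looks for the pattern anywhere in the string.
The match spans [0:29] → 'cc927710f1136003c1214upr11307'.
Captured: group 1 = '0f1136003c1214upr11', group 2 = '307'.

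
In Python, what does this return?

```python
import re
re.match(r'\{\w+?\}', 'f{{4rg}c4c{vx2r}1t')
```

`match` is anchored at position 0; if the pattern doesn't fit there, it returns None.
Here the string doesn't start with a match, so the call returns None.

None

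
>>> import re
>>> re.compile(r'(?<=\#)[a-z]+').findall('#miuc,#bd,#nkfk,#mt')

['miuc', 'bd', 'nkfk', 'mt']

Because the assertion is zero-width, the text it checks is not consumed and won't appear in the result.
Walking the string: at [1:5] → 'miuc'; at [7:9] → 'bd'; at [11:15] → 'nkfk'; at [17:19] → 'mt'.
With no groups in the pattern, `findall` gives back each whole match — 4 here.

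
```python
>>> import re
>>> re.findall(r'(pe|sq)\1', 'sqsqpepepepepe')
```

`\1` is not a pattern — it's the concrete string captured by group 1, re-applied verbatim.
`findall` collects group 1 from each match (3 total).

['sq', 'pe', 'pe']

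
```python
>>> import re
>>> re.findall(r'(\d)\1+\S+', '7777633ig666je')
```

A backreference is literal: `\1` must see the identical characters the first group matched.
One capturing group, so `findall` returns just the captured substring from the one match — 1 in all.

['7']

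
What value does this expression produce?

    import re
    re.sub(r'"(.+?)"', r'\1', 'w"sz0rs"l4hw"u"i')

'wsz0rsl4hwui'

A `+?`/`*?`/`{m,n}?` starts at its minimum and grows only as far as needed for what follows to match.
`\1` in the replacement pulls in group 1's text for each match.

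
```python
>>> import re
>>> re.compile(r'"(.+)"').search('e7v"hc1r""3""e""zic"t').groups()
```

Unlike `match`, `search` isn't anchored — it looks for the pattern anywhere in the string.
The match spans [3:20] → '"hc1r""3""e""zic"'.
Captured: group 1 = 'hc1r""3""e""zic'.

('hc1r""3""e""zic',)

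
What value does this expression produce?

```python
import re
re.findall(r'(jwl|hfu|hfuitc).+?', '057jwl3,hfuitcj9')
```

['jwl', 'hfu']

Alternation tries branches left to right and keeps the first one that lets the overall match succeed at that position.
Scanning left to right: at [3:7] match 'jwl3', group 1 = 'jwl'; at [8:12] match 'hfui', group 1 = 'hfu'.
With a single group, `findall` returns only what that group captured — 2 items.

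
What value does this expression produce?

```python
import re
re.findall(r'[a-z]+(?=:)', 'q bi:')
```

['bi']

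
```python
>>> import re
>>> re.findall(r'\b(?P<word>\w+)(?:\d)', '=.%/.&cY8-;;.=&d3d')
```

This matches a word boundary (`\b`, zero-width); then one or more of a word character (captured as 'word'); then a digit (non-capturing group).
Walking the string: at [6:9] match 'cY8', group 1 = 'cY'; at [15:17] match 'd3', group 1 = 'd'.
One capturing group, so `findall` returns just the captured substring from each match — 2 in all.

['cY', 'd']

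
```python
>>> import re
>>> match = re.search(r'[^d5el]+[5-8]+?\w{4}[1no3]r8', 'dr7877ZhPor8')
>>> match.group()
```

Pattern: one or more of any character except [d5el]; then one or more of a character in [5-8] (lazy), then exactly 4 of a word character; then one of [1no3], then the literal 'r8'.
`re.search` scans for the first position where the pattern succeeds.
The match spans [1:12] → 'r7877ZhPor8'.

'r7877ZhPor8'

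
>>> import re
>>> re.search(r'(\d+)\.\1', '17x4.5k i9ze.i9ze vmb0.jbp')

None

`\1` is not a pattern — it's the concrete string captured by group 1, re-applied verbatim.
`re.search` tries every starting position until one works.
Here nothing in the string fits, so the call returns None.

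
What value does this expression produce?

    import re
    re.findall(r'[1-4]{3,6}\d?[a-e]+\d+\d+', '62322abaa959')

['2322abaa959']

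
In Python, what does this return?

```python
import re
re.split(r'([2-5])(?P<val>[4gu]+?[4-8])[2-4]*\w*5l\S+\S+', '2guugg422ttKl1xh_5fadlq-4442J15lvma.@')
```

The pattern matches a character in [2-5] (captured); then one or more of one of [4gu] (lazy), then a character in [4-8] (captured as 'val'); then zero or more of a character in [2-4], then zero or more of a word character, then the literal '5l'; then one or more of a non-whitespace character, then one or more of a non-whitespace character.
Matches to split on: at [24:37] → '4442J15lvma.@'.
Because the pattern has a capturing group, `split` also inserts each captured text between the pieces.

['2guugg422ttKl1xh_5fadlq-', '4', '44', '']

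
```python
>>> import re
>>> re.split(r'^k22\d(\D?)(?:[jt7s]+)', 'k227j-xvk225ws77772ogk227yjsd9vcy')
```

The pattern matches anchored at the start of the string; then the literal 'k22', then a digit; then optionally a non-digit (captured); then one or more of one of [jt7s] (non-capturing group).
Matches to split on: at [0:5] → 'k227j'.
`re.split` interleaves the captured-group text with the surrounding fragments.

['', '', '-xvk225ws77772ogk227yjsd9vcy']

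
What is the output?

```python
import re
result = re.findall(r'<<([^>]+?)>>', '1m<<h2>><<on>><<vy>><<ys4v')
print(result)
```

Walking the string: at [2:8] match '<<h2>>', group 1 = 'h2'; at [8:14] match '<<on>>', group 1 = 'on'; at [14:20] match '<<vy>>', group 1 = 'vy'.
Because there's exactly one group, `findall` drops the full match and keeps group 1 from each hit.

['h2', 'on', 'vy']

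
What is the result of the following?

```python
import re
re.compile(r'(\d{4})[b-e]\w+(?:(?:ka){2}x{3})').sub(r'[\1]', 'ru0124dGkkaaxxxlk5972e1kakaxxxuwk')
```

'ru[0124]uwk'

Pattern: exactly 4 of a digit (captured); then a character in [b-e], then one or more of a word character; then the literal 'ka' repeated 2 times, then exactly 3 of a literal 'x' (non-capturing group).
Matches: at [2:30] → '0124dGkkaaxxxlk5972e1kakaxxx'.
Each match is replaced using the text its own group 1 captured.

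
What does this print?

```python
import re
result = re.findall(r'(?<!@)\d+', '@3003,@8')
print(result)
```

['003']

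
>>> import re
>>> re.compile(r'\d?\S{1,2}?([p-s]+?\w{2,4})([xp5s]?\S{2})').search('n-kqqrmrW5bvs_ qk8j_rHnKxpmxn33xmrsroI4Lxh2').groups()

('qqrmr', 'W5')

The pattern matches optionally a digit, then 1 to 2 of a non-whitespace character (lazy); then one or more of a character in [p-s] (lazy), then 2 to 4 of a word character (captured); then optionally one of [xp5s], then exactly 2 of a non-whitespace character (captured).
`re.search` scans for the first position where the pattern succeeds.
The match spans [1:10] → '-kqqrmrW5'.
Captured: group 1 = 'qqrmr', group 2 = 'W5'.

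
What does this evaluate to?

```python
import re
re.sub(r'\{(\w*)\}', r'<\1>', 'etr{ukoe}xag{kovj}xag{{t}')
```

'etr<ukoe>xag<kovj>xag{<t>'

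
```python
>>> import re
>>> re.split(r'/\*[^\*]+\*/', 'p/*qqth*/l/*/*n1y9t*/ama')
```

['p', 'l/*', 'ama']

Splitting on the pattern gives 3 pieces.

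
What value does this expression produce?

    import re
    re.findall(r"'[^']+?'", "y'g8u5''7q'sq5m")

With no groups in the pattern, `findall` gives back each whole match — 2 here.

["'g8u5'", "'7q'"]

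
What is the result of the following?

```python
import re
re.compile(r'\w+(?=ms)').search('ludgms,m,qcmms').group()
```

'ludg'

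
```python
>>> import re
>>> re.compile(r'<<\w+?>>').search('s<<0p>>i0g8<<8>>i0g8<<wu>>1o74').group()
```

`re.search` tries every starting position until one works.
The match spans [1:7] → '<<0p>>'.

'<<0p>>'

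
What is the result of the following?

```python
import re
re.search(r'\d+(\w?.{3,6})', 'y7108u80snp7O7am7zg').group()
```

Pattern: one or more of a digit; then optionally a word character, then 3 to 6 of any character (captured).
Unlike `match`, `search` isn't anchored — it looks for the pattern anywhere in the string.
The match spans [1:12] → '7108u80snp7'.
Captured: group 1 = 'u80snp7'.

'7108u80snp7'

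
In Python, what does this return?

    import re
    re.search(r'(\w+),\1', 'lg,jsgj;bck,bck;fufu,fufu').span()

(8, 15)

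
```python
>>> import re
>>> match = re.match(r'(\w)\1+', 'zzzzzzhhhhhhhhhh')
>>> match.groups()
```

('z',)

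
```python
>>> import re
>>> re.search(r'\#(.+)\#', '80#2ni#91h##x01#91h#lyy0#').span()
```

`search` walks the string left to right and returns the first match it finds.
The match spans [2:25] → '#2ni#91h##x01#91h#lyy0#'.
Captured: group 1 = '2ni#91h##x01#91h#lyy0'.

(2, 25)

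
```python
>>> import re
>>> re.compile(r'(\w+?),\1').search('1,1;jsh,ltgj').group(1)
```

'1'

The match spans [0:3] → '1,1'.
Captured: group 1 = '1'.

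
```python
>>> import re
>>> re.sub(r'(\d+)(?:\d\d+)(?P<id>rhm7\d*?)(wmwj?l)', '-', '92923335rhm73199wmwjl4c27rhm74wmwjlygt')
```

`sub` substitutes '-' at each match site.

'-4c27rhm74wmwjlygt'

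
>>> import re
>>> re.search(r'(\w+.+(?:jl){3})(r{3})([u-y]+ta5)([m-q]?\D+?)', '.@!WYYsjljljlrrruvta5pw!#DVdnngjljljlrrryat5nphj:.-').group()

'WYYsjljljlrrruvta5pw'

The pattern matches one or more of a word character, then one or more of any character, then the literal 'jl' repeated 3 times (captured); then exactly 3 of a literal 'r' (captured); then one or more of a character in [u-y], then the literal 'ta5' (captured); then optionally a character in [m-q], then one or more of a non-digit (lazy) (captured).
Lazy quantifiers expand one character at a time until the remainder of the pattern can match.
Unlike `match`, `search` isn't anchored — it looks for the pattern anywhere in the string.
The match spans [3:23] → 'WYYsjljljlrrruvta5pw'.
Captured: group 1 = 'WYYsjljljl', group 2 = 'rrr', group 3 = 'uvta5', group 4 = 'pw'.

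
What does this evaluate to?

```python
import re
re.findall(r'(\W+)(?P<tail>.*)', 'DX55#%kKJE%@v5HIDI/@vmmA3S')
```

Pattern: one or more of a non-word character (captured); then zero or more of any character (captured as 'tail').
Multiple groups make `findall` return tuples — one 2-tuple for the one match.

[('#%', 'kKJE%@v5HIDI/@vmmA3S')]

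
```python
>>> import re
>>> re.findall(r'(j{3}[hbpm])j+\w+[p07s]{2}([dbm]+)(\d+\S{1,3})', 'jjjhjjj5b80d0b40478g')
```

Pattern: exactly 3 of the literal 'j', then one of [hbpm] (captured); then one or more of a literal 'j'; then one or more of a word character, then exactly 2 of one of [p07s]; then one or more of one of [dbm] (captured); then one or more of a digit, then 1 to 3 of a non-whitespace character (captured).
`findall` packs the 3 group values into a tuple for every match.
Nothing in the string satisfies the pattern, so the list is empty.

[]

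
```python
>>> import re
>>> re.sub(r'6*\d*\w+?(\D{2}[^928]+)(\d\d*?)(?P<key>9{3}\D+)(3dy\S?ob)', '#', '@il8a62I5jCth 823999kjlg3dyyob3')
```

'@#3'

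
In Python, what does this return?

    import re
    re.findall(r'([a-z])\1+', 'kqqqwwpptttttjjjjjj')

['q', 'w', 'p', 't', 'j']

The backreference `\1` re-matches whatever the first group consumed, character for character.
One capturing group, so `findall` returns just the captured substring from each match — 5 in all.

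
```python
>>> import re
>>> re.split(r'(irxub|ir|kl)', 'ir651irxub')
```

['', 'ir', '651', 'irxub', '']

Alternation tries branches left to right and keeps the first one that lets the overall match succeed at that position.
With a capturing group present, the delimiter's captured portion is kept in the result list.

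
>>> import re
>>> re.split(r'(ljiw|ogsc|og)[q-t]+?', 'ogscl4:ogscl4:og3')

With a capturing group present, the delimiter's captured portion is kept in the result list.

['', 'og', 'cl4:', 'og', 'cl4:og3']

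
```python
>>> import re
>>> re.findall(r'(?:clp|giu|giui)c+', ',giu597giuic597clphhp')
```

['giuic']

With no groups in the pattern, `findall` gives back each whole match — 1 here.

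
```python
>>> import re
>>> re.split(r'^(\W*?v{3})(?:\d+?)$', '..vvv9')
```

['', '..vvv', '']

Pattern: anchored at the start of the string; then zero or more of a non-word character (lazy), then exactly 3 of the literal 'v' (captured); then one or more of a digit (lazy) (non-capturing group); then anchored at the end.
`re.split` interleaves the captured-group text with the surrounding fragments.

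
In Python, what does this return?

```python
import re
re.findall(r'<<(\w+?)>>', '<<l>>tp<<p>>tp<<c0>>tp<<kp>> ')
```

['l', 'p', 'c0', 'kp']

Because there's exactly one group, `findall` drops the full match and keeps group 1 from each hit.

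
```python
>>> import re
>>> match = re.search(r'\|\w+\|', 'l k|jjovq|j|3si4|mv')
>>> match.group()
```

'|jjovq|'

`re.search` scans for the first position where the pattern succeeds.
The match spans [3:10] → '|jjovq|'.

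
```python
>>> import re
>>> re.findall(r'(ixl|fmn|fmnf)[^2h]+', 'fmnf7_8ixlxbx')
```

['fmn']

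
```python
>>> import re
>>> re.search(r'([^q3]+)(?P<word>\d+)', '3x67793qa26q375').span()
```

(1, 7)

This matches one or more of any character except [q3] (captured); then one or more of a digit (captured as 'word').
`search` walks the string left to right and returns the first match it finds.
The match spans [1:7] → 'x67793'.
Captured: group 1 = 'x6779', group 2 = '3'.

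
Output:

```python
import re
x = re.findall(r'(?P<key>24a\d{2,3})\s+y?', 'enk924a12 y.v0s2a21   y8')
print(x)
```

['24a12']

The pattern matches the literal '24a', then 2 to 3 of a digit (captured as 'key'); then one or more of whitespace, then optionally the literal 'y'.
Scanning left to right: at [4:11] match '24a12 y', group 1 = '24a12'.
With a single group, `findall` returns only what that group captured — 1 item.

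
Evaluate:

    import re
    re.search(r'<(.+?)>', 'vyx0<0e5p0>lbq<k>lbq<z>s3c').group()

`re.search` tries every starting position until one works.
The match spans [4:11] → '<0e5p0>'.
Captured: group 1 = '0e5p0'.

'<0e5p0>'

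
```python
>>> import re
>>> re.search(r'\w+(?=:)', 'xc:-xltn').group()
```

The `(?=…)`/`(?<=…)` assertion just peeks at neighbouring text; it doesn't advance the match position.
The match spans [0:2] → 'xc'.

'xc'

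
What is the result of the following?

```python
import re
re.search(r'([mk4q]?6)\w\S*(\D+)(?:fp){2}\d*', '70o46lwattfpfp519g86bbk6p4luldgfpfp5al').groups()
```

The match spans [3:36] → '46lwattfpfp519g86bbk6p4luldgfpfp5'.
Captured: group 1 = '46', group 2 = 'g'.

('46', 'g')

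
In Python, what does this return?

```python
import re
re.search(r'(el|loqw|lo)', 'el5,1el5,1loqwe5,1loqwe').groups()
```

`search` walks the string left to right and returns the first match it finds.
The match spans [0:2] → 'el'.
Captured: group 1 = 'el'.

('el',)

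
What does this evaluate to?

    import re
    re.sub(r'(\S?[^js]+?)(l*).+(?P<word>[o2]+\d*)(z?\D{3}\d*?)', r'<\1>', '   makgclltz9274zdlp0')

Pattern: optionally a non-whitespace character, then one or more of any character except [js] (lazy) (captured); then zero or more of a literal 'l' (captured); then one or more of any character; then one or more of one of [o2], then zero or more of a digit (captured as 'word'); then optionally a literal 'z', then exactly 3 of a non-digit, then zero or more of a digit (lazy) (captured).
Lazy quantifiers expand one character at a time until the remainder of the pattern can match.
Matches: at [0:20] → '   makgclltz9274zdlp'.
The replacement refers to a captured group, so each match is rewritten using its own captured text.

'< >0'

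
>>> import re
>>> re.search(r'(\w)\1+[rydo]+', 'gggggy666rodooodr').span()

`\1` is not a pattern — it's the concrete string captured by group 1, re-applied verbatim.
`re.search` tries every starting position until one works.
The match spans [0:6] → 'gggggy'.
Captured: group 1 = 'g'.

(0, 6)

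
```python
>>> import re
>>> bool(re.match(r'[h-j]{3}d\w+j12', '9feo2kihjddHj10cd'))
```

False

Pattern: exactly 3 of a character in [h-j]; then a literal 'd', then one or more of a word character, then the literal 'j12'.
`re.match` only tries the pattern at the start of the string.
Here the pattern fails at index 0, so the call returns None, and `bool(None)` is False.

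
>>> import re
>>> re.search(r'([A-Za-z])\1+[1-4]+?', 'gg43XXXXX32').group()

'gg4'

After group 1 captures some text, `\1` only succeeds where that same text appears again.
Unlike `match`, `search` isn't anchored — it looks for the pattern anywhere in the string.
The match spans [0:3] → 'gg4'.
Captured: group 1 = 'g'.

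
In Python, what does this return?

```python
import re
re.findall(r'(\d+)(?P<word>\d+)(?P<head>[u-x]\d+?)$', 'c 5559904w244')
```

[('555990', '4', 'w244')]

Pattern: one or more of a digit (captured); then one or more of a digit (captured as 'word'); then a character in [u-x], then one or more of a digit (lazy) (captured as 'head'); then anchored at the end.
With 3 capturing groups, `findall` returns a 3-tuple per match.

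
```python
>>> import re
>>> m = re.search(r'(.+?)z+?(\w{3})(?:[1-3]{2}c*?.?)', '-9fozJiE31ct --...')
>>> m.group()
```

'-9fozJiE31c'

Lazy quantifiers expand one character at a time until the remainder of the pattern can match.
The match spans [0:11] → '-9fozJiE31c'.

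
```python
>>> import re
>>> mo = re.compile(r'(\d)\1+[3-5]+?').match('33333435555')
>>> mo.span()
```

(0, 6)

A backreference is literal: `\1` must see the identical characters the first group matched.
`re.match` won't scan ahead — the pattern has to work from the very first character.
The match spans [0:6] → '333334'.
Captured: group 1 = '3'.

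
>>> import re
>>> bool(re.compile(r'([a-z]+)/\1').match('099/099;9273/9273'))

False

`\1` has to match the exact text group 1 already captured.
With `match`, the pattern is implicitly anchored at the beginning.
Here position 0 doesn't satisfy it, so the call returns None, and `bool(None)` is False.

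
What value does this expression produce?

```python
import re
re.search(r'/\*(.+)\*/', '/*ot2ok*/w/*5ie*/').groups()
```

('ot2ok*/w/*5ie',)

`search` walks the string left to right and returns the first match it finds.
The match spans [0:17] → '/*ot2ok*/w/*5ie*/'.
Captured: group 1 = 'ot2ok*/w/*5ie'.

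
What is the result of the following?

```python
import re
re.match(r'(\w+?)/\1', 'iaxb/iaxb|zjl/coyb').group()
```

'iaxb/iaxb'

`match` is anchored at position 0; if the pattern doesn't fit there, it returns None.
The match spans [0:9] → 'iaxb/iaxb'.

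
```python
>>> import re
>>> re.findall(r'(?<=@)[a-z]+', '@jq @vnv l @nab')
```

['jq', 'vnv', 'nab']

The `(?=…)`/`(?<=…)` assertion just peeks at neighbouring text; it doesn't advance the match position.
`findall` yields the raw match text (3 of them) because the pattern has no groups.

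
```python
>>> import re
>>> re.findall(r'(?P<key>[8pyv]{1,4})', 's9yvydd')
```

This matches 1 to 4 of one of [8pyv] (captured as 'key').
Matches: at [2:5] match 'yvy', group 1 = 'yvy'.
Because there's exactly one group, `findall` drops the full match and keeps group 1 from the one hit.

['yvy']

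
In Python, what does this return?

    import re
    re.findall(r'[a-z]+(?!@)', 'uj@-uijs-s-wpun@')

The negative lookahead/lookbehind blocks any match where the forbidden context is present.
Since nothing is captured, `findall` lists the 4 matched substrings directly.

['u', 'uijs', 's', 'wpu']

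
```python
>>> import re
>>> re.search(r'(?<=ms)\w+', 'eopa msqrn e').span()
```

(7, 10)

The lookaround is zero-width — it requires the adjacent text to match without consuming it, so the asserted text isn't part of the match.
`re.search` scans for the first position where the pattern succeeds.
The match spans [7:10] → 'qrn'.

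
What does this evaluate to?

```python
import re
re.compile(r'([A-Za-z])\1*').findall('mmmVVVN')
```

['m', 'V', 'N']

`\1` has to match the exact text group 1 already captured.
Scanning left to right: at [0:3] match 'mmm', group 1 = 'm'; at [3:6] match 'VVV', group 1 = 'V'; at [6:7] match 'N', group 1 = 'N'.
Because there's exactly one group, `findall` drops the full match and keeps group 1 from each hit.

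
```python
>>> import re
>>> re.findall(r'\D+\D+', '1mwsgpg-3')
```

['mwsgpg-']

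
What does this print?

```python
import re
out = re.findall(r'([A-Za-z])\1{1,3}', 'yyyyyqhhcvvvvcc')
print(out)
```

['y', 'h', 'v', 'c']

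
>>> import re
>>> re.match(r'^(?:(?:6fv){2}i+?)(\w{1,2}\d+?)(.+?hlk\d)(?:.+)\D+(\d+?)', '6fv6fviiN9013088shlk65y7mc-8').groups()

('iN9', '013088shlk6', '8')

The match spans [0:28] → '6fv6fviiN9013088shlk65y7mc-8'.
Captured: group 1 = 'iN9', group 2 = '013088shlk6', group 3 = '8'.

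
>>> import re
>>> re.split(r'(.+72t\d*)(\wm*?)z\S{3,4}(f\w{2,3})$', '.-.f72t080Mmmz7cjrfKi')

['', '.-.f72t080', 'Mmm', 'fKi', '']

This matches one or more of any character, then the literal '72t', then zero or more of a digit (captured); then a word character, then zero or more of a literal 'm' (lazy) (captured); then the literal 'z', then 3 to 4 of a non-whitespace character; then a literal 'f', then 2 to 3 of a word character (captured); then anchored at the end.
Matches to split on: at [0:21] → '.-.f72t080Mmmz7cjrfKi'.
With a capturing group present, the delimiter's captured portion is kept in the result list.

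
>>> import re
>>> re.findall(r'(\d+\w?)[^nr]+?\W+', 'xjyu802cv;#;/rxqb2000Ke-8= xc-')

['802c', '2000K', '8']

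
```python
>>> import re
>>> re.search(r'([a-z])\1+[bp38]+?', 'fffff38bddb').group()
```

'fffff3'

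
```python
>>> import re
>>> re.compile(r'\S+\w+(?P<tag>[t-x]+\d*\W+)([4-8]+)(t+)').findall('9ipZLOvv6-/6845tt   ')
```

The pattern matches one or more of a non-whitespace character; then one or more of a word character; then one or more of a character in [t-x], then zero or more of a digit, then one or more of a non-word character (captured as 'tag'); then one or more of a character in [4-8] (captured); then one or more of a literal 't' (captured).
Scanning left to right: at [0:17] match '9ipZLOvv6-/6845tt', groups = ('v6-/', '6845', 'tt').
Multiple groups make `findall` return tuples — one 3-tuple for the one match.

[('v6-/', '6845', 'tt')]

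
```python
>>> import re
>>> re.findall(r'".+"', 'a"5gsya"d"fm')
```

['"5gsya"d"']

With no groups in the pattern, `findall` gives back each whole match — 1 here.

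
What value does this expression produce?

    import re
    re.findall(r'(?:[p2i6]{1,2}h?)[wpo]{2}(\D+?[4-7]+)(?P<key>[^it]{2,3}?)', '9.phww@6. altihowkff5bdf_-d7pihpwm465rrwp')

The pattern matches 1 to 2 of one of [p2i6], then optionally a literal 'h' (non-capturing group); then exactly 2 of one of [wpo]; then one or more of a non-digit (lazy), then one or more of a character in [4-7] (captured); then 2 to 3 of any character except [it] (lazy) (captured as 'key').
With the lazy modifier that quantifier settles for the fewest repetitions that let the rest of the pattern succeed (the atoms after it are unaffected and can still be greedy).
Walking the string: at [2:10] match 'phww@6. ', groups = ('@6', '. '); at [13:23] match 'ihowkff5bd', groups = ('kff5', 'bd'); at [28:39] match 'pihpwm465rr', groups = ('m465', 'rr').
`findall` packs the 2 group values into a tuple for every match.

[('@6', '. '), ('kff5', 'bd'), ('m465', 'rr')]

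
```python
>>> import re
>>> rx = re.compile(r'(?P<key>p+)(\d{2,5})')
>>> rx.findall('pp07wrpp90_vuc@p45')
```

[('pp', '07'), ('pp', '90'), ('p', '45')]

This matches one or more of a literal 'p' (captured as 'key'); then 2 to 5 of a digit (captured).
Scanning left to right: at [0:4] match 'pp07', groups = ('pp', '07'); at [6:10] match 'pp90', groups = ('pp', '90'); at [15:18] match 'p45', groups = ('p', '45').
With 2 capturing groups, `findall` returns a 2-tuple per match.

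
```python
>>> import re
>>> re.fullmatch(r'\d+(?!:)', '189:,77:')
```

The negative lookaround is zero-width — it rules out positions where the adjacent text would match, without consuming anything.
For `fullmatch`, every character of the input must be accounted for by the pattern.
Here there's no way to consume every character, so the call returns None.

None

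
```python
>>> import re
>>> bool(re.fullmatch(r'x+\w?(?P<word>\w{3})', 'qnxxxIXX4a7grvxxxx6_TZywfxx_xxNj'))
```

False

This matches one or more of the literal 'x', then optionally a word character; then exactly 3 of a word character (captured as 'word').
`fullmatch` succeeds only if the pattern covers the string from start to end.
Here there's no way to consume every character, so the call returns None, and `bool(None)` is False.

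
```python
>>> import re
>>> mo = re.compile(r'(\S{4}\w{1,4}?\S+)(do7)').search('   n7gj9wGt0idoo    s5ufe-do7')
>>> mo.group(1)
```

's5ufe-'

The match spans [20:29] → 's5ufe-do7'.
Captured: group 1 = 's5ufe-', group 2 = 'do7'.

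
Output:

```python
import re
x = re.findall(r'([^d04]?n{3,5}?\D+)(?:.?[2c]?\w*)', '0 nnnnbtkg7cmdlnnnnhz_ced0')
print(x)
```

[' nnnnbtkg']

Pattern: optionally any character except [d04], then 3 to 5 of the literal 'n' (lazy), then one or more of a non-digit (captured); then optionally any character, then optionally one of [2c], then zero or more of a word character (non-capturing group).
Walking the string: at [1:26] match ' nnnnbtkg7cmdlnnnnhz_ced0', group 1 = ' nnnnbtkg'.
With a single group, `findall` returns only what that group captured — 1 item.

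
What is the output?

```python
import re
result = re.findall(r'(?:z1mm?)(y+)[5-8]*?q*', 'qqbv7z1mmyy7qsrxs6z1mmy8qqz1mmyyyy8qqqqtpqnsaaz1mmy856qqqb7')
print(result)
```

`findall` collects group 1 from each match (4 total).

['yy', 'y', 'yyyy', 'y']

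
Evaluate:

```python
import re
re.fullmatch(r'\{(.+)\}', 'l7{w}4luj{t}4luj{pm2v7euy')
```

None

For `fullmatch`, every character of the input must be accounted for by the pattern.
Here the pattern can't cover the whole string, so the call returns None.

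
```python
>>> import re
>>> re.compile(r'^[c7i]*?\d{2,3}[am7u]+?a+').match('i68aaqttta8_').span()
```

(0, 5)

`re.match` only tries the pattern at the start of the string.
The match spans [0:5] → 'i68aa'.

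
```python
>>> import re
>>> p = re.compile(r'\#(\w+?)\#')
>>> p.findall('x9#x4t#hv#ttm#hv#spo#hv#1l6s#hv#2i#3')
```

['x4t', 'ttm', 'spo', '1l6s', '2i']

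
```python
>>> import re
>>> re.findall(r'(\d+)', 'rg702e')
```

This matches one or more of a digit (captured).
One capturing group, so `findall` returns just the captured substring from the one match — 1 in all.

['702']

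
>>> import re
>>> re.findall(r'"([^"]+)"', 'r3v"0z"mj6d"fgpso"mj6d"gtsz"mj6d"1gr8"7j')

Scanning left to right: at [3:7] match '"0z"', group 1 = '0z'; at [11:18] match '"fgpso"', group 1 = 'fgpso'; at [22:28] match '"gtsz"', group 1 = 'gtsz'; at [32:38] match '"1gr8"', group 1 = '1gr8'.
With a single group, `findall` returns only what that group captured — 4 items.

['0z', 'fgpso', 'gtsz', '1gr8']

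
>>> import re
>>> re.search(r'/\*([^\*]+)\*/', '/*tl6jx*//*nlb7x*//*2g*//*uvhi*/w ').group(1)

The match spans [0:9] → '/*tl6jx*/'.
Captured: group 1 = 'tl6jx'.

'tl6jx'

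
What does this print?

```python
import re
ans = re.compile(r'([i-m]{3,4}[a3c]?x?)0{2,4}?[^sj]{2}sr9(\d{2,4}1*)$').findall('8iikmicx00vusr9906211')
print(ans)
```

This matches 3 to 4 of a character in [i-m], then optionally one of [a3c], then optionally a literal 'x' (captured); then 2 to 4 of a literal '0' (lazy), then exactly 2 of any character except [sj], then the literal 'sr9'; then 2 to 4 of a digit, then zero or more of a literal '1' (captured); then anchored at the end.
2 groups means the one result is a tuple of 2 captured strings — 1 here.

[('ikmicx', '906211')]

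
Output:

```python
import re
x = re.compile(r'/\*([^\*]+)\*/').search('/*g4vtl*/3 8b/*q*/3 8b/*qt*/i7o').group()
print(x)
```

The match spans [0:9] → '/*g4vtl*/'.

/*g4vtl*/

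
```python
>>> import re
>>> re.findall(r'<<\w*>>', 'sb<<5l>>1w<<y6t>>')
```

['<<5l>>', '<<y6t>>']

Walking the string: at [2:8] → '<<5l>>'; at [10:17] → '<<y6t>>'.
No capturing groups, so `findall` returns the 2 full match strings.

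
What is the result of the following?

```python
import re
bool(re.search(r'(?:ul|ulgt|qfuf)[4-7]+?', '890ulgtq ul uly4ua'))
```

Unlike `match`, `search` isn't anchored — it looks for the pattern anywhere in the string.
Here no position works, so the call returns None, and `bool(None)` is False.

False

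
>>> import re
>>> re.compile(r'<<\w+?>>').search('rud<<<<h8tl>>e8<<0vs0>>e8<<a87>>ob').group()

Unlike `match`, `search` isn't anchored — it looks for the pattern anywhere in the string.
The match spans [5:13] → '<<h8tl>>'.

'<<h8tl>>'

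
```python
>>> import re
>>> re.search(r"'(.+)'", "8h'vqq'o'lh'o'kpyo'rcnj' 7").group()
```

`re.search` tries every starting position until one works.
The match spans [2:24] → "'vqq'o'lh'o'kpyo'rcnj'".
Captured: group 1 = "vqq'o'lh'o'kpyo'rcnj".

"'vqq'o'lh'o'kpyo'rcnj'"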